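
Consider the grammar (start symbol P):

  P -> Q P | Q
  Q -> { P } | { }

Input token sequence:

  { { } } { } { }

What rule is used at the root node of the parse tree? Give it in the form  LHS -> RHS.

[P [Q { [P [Q { }]] }] [P [Q { }] [P [Q { }]]]]

P -> Q P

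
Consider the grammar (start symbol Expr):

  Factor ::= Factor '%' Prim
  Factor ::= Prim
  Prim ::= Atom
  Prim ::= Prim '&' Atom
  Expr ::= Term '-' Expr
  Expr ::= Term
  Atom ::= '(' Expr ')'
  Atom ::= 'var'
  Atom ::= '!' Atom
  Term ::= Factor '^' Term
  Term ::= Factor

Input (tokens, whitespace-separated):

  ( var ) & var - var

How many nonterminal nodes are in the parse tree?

17

[Expr [Term [Factor [Prim [Prim [Atom ( [Expr [Term [Factor [Prim [Atom var]]]]] )]] & [Atom var]]]] - [Expr [Term [Factor [Prim [Atom var]]]]]]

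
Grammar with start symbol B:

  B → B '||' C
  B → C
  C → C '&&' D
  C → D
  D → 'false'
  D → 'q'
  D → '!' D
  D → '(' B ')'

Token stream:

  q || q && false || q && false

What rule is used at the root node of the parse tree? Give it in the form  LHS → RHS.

[B [B [B [C [D q]]] || [C [C [D q]] && [D false]]] || [C [C [D q]] && [D false]]]

B → B '||' C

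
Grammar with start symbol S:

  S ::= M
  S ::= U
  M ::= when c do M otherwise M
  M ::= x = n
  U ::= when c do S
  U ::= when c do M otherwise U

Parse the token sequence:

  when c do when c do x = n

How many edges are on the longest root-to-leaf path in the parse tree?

6

[S [U when c do [S [U when c do [S [M x = n]]]]]]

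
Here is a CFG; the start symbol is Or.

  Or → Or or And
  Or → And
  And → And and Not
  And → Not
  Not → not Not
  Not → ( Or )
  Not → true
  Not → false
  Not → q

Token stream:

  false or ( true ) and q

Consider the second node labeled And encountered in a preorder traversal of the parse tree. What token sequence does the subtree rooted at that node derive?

( true ) and q

[Or [Or [And [Not false]]] or [And [And [Not ( [Or [And [Not true]]] )]] and [Not q]]]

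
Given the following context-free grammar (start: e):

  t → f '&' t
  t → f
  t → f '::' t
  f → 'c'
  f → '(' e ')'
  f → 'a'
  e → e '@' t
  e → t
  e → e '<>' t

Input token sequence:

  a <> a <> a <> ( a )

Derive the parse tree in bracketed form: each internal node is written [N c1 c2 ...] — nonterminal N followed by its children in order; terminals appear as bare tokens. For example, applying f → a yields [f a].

[e [e [e [e [t [f a]]] <> [t [f a]]] <> [t [f a]]] <> [t [f ( [e [t [f a]]] )]]]

e
e <> t
e <> t <> t
e <> t <> t <> t
t <> t <> t <> t
f <> t <> t <> t
a <> t <> t <> t
a <> f <> t <> t
a <> a <> t <> t
a <> a <> f <> t
a <> a <> a <> t
a <> a <> a <> f
a <> a <> a <> ( e )
a <> a <> a <> ( t )
a <> a <> a <> ( f )
a <> a <> a <> ( a )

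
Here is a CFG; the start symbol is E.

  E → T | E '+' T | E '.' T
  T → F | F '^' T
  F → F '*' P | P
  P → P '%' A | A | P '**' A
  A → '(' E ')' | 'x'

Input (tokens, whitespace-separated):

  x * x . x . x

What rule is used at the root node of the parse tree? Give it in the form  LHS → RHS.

E → E '.' T

[E [E [E [T [F [F [P [A x]]] * [P [A x]]]]] . [T [F [P [A x]]]]] . [T [F [P [A x]]]]]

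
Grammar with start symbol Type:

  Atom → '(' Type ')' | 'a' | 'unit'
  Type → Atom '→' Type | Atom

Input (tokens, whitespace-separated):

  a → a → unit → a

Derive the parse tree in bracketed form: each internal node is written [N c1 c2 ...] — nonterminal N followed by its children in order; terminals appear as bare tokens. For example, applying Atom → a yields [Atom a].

Type
Atom → Type
a → Type
a → Atom → Type
a → a → Type
a → a → Atom → Type
a → a → unit → Type
a → a → unit → Atom
a → a → unit → a

[Type [Atom a] → [Type [Atom a] → [Type [Atom unit] → [Type [Atom a]]]]]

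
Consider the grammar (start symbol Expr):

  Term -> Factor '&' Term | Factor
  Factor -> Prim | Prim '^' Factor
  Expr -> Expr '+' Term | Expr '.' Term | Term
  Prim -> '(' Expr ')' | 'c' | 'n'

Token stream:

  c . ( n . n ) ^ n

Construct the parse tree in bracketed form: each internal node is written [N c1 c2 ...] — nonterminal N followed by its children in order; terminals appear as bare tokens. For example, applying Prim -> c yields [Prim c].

[Expr [Expr [Term [Factor [Prim c]]]] . [Term [Factor [Prim ( [Expr [Expr [Term [Factor [Prim n]]]] . [Term [Factor [Prim n]]]] )] ^ [Factor [Prim n]]]]]

Expr
Expr . Term
Term . Term
Factor . Term
Prim . Term
c . Term
c . Factor
c . Prim ^ Factor
c . ( Expr ) ^ Factor
c . ( Expr . Term ) ^ Factor
c . ( Term . Term ) ^ Factor
c . ( Factor . Term ) ^ Factor
c . ( Prim . Term ) ^ Factor
c . ( n . Term ) ^ Factor
c . ( n . Factor ) ^ Factor
c . ( n . Prim ) ^ Factor
c . ( n . n ) ^ Factor
c . ( n . n ) ^ Prim
c . ( n . n ) ^ n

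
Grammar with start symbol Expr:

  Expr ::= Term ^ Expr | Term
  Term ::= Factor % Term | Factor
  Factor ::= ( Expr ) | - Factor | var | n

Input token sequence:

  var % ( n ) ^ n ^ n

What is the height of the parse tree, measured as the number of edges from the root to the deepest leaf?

7

[Expr [Term [Factor var] % [Term [Factor ( [Expr [Term [Factor n]]] )]]] ^ [Expr [Term [Factor n]] ^ [Expr [Term [Factor n]]]]]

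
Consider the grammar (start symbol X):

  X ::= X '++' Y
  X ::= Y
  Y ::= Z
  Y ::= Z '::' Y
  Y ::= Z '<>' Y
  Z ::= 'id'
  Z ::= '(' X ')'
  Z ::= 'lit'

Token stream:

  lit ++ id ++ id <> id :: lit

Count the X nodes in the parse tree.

3

[X [X [X [Y [Z lit]]] ++ [Y [Z id]]] ++ [Y [Z id] <> [Y [Z id] :: [Y [Z lit]]]]]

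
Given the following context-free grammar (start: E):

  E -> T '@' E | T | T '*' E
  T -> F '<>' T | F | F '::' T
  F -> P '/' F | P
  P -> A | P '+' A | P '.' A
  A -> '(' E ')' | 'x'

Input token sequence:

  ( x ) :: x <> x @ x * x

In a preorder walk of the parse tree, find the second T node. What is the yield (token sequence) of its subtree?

x

[E [T [F [P [A ( [E [T [F [P [A x]]]]] )]]] :: [T [F [P [A x]]] <> [T [F [P [A x]]]]]] @ [E [T [F [P [A x]]]] * [E [T [F [P [A x]]]]]]]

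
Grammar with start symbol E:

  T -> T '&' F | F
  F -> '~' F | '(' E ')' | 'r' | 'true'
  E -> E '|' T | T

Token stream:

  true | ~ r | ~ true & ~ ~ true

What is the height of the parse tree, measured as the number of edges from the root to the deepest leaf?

[E [E [E [T [F true]]] | [T [F ~ [F r]]]] | [T [T [F ~ [F true]]] & [F ~ [F ~ [F true]]]]]

5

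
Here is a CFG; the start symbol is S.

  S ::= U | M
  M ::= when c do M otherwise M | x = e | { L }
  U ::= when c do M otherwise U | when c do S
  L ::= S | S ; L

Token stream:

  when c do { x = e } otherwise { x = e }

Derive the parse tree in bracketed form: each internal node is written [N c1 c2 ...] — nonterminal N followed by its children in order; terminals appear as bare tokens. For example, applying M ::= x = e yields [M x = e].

S
M
when c do M otherwise M
when c do { L } otherwise M
when c do { S } otherwise M
when c do { M } otherwise M
when c do { x = e } otherwise M
when c do { x = e } otherwise { L }
when c do { x = e } otherwise { S }
when c do { x = e } otherwise { M }
when c do { x = e } otherwise { x = e }

[S [M when c do [M { [L [S [M x = e]]] }] otherwise [M { [L [S [M x = e]]] }]]]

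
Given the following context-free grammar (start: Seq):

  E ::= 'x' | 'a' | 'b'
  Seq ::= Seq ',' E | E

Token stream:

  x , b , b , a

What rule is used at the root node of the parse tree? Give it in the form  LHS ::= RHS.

Seq ::= Seq ',' E

[Seq [Seq [Seq [Seq [E x]] , [E b]] , [E b]] , [E a]]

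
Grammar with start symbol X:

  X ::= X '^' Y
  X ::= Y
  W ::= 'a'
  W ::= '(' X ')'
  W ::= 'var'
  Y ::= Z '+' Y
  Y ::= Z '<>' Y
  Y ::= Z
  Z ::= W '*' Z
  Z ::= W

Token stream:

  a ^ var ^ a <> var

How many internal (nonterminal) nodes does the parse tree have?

15

[X [X [X [Y [Z [W a]]]] ^ [Y [Z [W var]]]] ^ [Y [Z [W a]] <> [Y [Z [W var]]]]]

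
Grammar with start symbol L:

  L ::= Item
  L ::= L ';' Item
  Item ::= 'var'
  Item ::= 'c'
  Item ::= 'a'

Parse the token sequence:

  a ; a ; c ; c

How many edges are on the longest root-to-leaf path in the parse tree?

5

[L [L [L [L [Item a]] ; [Item a]] ; [Item c]] ; [Item c]]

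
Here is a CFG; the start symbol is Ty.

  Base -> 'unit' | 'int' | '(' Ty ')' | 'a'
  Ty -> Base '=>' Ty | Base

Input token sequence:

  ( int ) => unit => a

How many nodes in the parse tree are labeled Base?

[Ty [Base ( [Ty [Base int]] )] => [Ty [Base unit] => [Ty [Base a]]]]

4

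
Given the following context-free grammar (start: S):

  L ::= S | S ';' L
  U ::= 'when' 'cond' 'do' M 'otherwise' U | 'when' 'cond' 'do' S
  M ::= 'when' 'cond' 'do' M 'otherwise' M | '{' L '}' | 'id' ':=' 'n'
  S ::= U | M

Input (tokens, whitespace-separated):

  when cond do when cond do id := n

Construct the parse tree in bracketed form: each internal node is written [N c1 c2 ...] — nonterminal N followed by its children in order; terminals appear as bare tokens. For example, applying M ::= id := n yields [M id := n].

S
U
when cond do S
when cond do U
when cond do when cond do S
when cond do when cond do M
when cond do when cond do id := n

[S [U when cond do [S [U when cond do [S [M id := n]]]]]]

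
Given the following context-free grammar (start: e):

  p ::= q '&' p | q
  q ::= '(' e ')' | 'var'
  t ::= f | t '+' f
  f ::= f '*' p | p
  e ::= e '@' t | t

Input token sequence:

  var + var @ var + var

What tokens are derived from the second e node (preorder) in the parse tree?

var + var

[e [e [t [t [f [p [q var]]]] + [f [p [q var]]]]] @ [t [t [f [p [q var]]]] + [f [p [q var]]]]]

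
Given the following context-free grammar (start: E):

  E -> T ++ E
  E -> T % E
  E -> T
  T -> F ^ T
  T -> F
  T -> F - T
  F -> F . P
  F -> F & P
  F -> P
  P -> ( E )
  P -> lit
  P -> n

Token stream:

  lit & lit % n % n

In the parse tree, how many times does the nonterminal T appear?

[E [T [F [F [P lit]] & [P lit]]] % [E [T [F [P n]]] % [E [T [F [P n]]]]]]

3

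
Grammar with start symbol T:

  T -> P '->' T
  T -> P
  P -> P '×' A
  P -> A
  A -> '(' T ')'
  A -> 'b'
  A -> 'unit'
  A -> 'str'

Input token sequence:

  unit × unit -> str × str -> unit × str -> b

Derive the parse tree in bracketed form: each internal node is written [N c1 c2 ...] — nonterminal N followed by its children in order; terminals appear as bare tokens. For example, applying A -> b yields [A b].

T
P -> T
P × A -> T
A × A -> T
unit × A -> T
unit × unit -> T
unit × unit -> P -> T
unit × unit -> P × A -> T
unit × unit -> A × A -> T
unit × unit -> str × A -> T
unit × unit -> str × str -> T
unit × unit -> str × str -> P -> T
unit × unit -> str × str -> P × A -> T
unit × unit -> str × str -> A × A -> T
unit × unit -> str × str -> unit × A -> T
unit × unit -> str × str -> unit × str -> T
unit × unit -> str × str -> unit × str -> P
unit × unit -> str × str -> unit × str -> A
unit × unit -> str × str -> unit × str -> b

[T [P [P [A unit]] × [A unit]] -> [T [P [P [A str]] × [A str]] -> [T [P [P [A unit]] × [A str]] -> [T [P [A b]]]]]]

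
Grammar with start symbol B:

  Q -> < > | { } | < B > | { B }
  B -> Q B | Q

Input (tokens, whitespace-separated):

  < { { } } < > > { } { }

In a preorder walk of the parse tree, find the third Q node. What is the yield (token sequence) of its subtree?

{ }

[B [Q < [B [Q { [B [Q { }]] }] [B [Q < >]]] >] [B [Q { }] [B [Q { }]]]]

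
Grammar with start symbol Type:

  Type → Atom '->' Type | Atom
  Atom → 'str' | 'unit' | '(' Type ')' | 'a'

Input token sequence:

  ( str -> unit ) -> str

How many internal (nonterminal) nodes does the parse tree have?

[Type [Atom ( [Type [Atom str] -> [Type [Atom unit]]] )] -> [Type [Atom str]]]

8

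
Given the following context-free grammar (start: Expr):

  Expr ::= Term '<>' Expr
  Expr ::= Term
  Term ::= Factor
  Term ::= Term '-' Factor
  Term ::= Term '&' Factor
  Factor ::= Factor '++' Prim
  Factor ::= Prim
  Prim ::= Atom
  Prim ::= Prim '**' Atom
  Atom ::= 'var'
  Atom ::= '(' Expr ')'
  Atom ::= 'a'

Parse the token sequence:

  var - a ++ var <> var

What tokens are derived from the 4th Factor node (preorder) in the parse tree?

var

[Expr [Term [Term [Factor [Prim [Atom var]]]] - [Factor [Factor [Prim [Atom a]]] ++ [Prim [Atom var]]]] <> [Expr [Term [Factor [Prim [Atom var]]]]]]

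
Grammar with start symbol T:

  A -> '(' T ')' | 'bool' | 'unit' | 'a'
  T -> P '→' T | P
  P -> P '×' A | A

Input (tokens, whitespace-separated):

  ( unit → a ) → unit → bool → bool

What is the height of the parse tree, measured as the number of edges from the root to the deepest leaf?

7

[T [P [A ( [T [P [A unit]] → [T [P [A a]]]] )]] → [T [P [A unit]] → [T [P [A bool]] → [T [P [A bool]]]]]]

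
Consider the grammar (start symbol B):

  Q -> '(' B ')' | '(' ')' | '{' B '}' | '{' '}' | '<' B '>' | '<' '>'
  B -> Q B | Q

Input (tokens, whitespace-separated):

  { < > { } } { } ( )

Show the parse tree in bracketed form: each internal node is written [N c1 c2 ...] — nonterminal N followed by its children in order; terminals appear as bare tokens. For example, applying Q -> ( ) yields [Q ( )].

[B [Q { [B [Q < >] [B [Q { }]]] }] [B [Q { }] [B [Q ( )]]]]

B
Q B
{ B } B
{ Q B } B
{ < > B } B
{ < > Q } B
{ < > { } } B
{ < > { } } Q B
{ < > { } } { } B
{ < > { } } { } Q
{ < > { } } { } ( )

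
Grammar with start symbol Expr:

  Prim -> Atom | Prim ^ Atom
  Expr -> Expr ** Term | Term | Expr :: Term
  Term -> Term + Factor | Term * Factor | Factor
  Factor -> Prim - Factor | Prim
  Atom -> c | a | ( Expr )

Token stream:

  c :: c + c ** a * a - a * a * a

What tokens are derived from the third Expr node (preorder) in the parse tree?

c

[Expr [Expr [Expr [Term [Factor [Prim [Atom c]]]]] :: [Term [Term [Factor [Prim [Atom c]]]] + [Factor [Prim [Atom c]]]]] ** [Term [Term [Term [Term [Factor [Prim [Atom a]]]] * [Factor [Prim [Atom a]] - [Factor [Prim [Atom a]]]]] * [Factor [Prim [Atom a]]]] * [Factor [Prim [Atom a]]]]]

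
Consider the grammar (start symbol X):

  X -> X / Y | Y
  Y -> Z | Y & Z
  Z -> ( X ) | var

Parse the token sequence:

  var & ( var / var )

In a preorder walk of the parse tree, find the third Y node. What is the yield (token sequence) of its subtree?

var

[X [Y [Y [Z var]] & [Z ( [X [X [Y [Z var]]] / [Y [Z var]]] )]]]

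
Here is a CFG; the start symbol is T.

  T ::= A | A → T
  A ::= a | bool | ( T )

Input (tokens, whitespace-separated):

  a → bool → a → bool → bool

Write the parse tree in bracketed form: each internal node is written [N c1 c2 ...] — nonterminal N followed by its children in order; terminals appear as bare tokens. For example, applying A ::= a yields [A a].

T
A → T
a → T
a → A → T
a → bool → T
a → bool → A → T
a → bool → a → T
a → bool → a → A → T
a → bool → a → bool → T
a → bool → a → bool → A
a → bool → a → bool → bool

[T [A a] → [T [A bool] → [T [A a] → [T [A bool] → [T [A bool]]]]]]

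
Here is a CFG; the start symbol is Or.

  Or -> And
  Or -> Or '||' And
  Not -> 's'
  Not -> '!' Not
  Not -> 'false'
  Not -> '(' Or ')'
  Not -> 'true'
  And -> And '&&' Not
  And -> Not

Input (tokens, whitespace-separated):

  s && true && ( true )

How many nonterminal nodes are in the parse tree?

10

[Or [And [And [And [Not s]] && [Not true]] && [Not ( [Or [And [Not true]]] )]]]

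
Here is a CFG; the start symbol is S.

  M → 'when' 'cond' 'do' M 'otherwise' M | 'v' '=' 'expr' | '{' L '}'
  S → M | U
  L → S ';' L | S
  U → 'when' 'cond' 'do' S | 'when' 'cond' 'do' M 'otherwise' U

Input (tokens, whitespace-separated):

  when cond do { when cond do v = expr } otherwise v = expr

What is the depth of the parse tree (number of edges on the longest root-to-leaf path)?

[S [M when cond do [M { [L [S [U when cond do [S [M v = expr]]]]] }] otherwise [M v = expr]]]

8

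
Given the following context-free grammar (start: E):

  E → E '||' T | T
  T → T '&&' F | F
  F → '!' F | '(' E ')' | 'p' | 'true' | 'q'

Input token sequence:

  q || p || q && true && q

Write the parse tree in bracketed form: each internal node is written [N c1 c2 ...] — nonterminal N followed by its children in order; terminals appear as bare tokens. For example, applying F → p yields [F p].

[E [E [E [T [F q]]] || [T [F p]]] || [T [T [T [F q]] && [F true]] && [F q]]]

E
E || T
E || T || T
T || T || T
F || T || T
q || T || T
q || F || T
q || p || T
q || p || T && F
q || p || T && F && F
q || p || F && F && F
q || p || q && F && F
q || p || q && true && F
q || p || q && true && q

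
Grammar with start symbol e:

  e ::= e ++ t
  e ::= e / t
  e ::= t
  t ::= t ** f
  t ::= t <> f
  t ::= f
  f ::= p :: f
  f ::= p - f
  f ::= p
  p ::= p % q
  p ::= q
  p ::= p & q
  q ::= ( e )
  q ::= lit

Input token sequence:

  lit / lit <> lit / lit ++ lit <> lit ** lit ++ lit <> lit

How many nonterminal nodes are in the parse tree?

41

[e [e [e [e [e [t [f [p [q lit]]]]] / [t [t [f [p [q lit]]]] <> [f [p [q lit]]]]] / [t [f [p [q lit]]]]] ++ [t [t [t [f [p [q lit]]]] <> [f [p [q lit]]]] ** [f [p [q lit]]]]] ++ [t [t [f [p [q lit]]]] <> [f [p [q lit]]]]]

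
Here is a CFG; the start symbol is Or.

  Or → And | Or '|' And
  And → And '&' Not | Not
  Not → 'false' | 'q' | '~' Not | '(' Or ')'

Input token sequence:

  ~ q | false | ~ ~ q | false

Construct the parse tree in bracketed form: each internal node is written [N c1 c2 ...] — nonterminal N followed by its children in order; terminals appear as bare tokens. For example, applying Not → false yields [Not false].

[Or [Or [Or [Or [And [Not ~ [Not q]]]] | [And [Not false]]] | [And [Not ~ [Not ~ [Not q]]]]] | [And [Not false]]]

Or
Or | And
Or | And | And
Or | And | And | And
And | And | And | And
Not | And | And | And
~ Not | And | And | And
~ q | And | And | And
~ q | Not | And | And
~ q | false | And | And
~ q | false | Not | And
~ q | false | ~ Not | And
~ q | false | ~ ~ Not | And
~ q | false | ~ ~ q | And
~ q | false | ~ ~ q | Not
~ q | false | ~ ~ q | false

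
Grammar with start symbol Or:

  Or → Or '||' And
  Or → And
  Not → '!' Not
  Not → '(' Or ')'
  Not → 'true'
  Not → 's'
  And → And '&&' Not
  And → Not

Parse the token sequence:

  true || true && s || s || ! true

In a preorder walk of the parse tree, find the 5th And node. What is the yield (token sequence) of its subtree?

[Or [Or [Or [Or [And [Not true]]] || [And [And [Not true]] && [Not s]]] || [And [Not s]]] || [And [Not ! [Not true]]]]

! true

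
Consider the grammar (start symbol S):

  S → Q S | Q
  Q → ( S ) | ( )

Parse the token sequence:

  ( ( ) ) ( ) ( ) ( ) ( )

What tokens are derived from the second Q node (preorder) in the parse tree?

[S [Q ( [S [Q ( )]] )] [S [Q ( )] [S [Q ( )] [S [Q ( )] [S [Q ( )]]]]]]

( )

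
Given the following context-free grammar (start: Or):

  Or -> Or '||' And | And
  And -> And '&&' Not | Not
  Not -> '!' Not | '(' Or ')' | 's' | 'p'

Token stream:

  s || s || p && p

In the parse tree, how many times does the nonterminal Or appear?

[Or [Or [Or [And [Not s]]] || [And [Not s]]] || [And [And [Not p]] && [Not p]]]

3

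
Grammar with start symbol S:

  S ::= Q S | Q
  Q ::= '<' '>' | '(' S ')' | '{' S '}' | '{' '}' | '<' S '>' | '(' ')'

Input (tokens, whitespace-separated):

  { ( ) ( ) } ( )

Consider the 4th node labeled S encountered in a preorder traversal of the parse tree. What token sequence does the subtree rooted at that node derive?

( )

[S [Q { [S [Q ( )] [S [Q ( )]]] }] [S [Q ( )]]]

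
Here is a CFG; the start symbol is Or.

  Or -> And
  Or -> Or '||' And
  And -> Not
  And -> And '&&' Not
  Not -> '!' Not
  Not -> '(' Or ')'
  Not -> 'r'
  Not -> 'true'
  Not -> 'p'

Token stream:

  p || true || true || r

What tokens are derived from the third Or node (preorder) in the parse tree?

p || true

[Or [Or [Or [Or [And [Not p]]] || [And [Not true]]] || [And [Not true]]] || [And [Not r]]]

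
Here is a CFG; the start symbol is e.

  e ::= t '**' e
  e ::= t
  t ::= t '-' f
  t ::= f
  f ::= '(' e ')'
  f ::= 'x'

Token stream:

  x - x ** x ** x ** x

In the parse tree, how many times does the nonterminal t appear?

[e [t [t [f x]] - [f x]] ** [e [t [f x]] ** [e [t [f x]] ** [e [t [f x]]]]]]

5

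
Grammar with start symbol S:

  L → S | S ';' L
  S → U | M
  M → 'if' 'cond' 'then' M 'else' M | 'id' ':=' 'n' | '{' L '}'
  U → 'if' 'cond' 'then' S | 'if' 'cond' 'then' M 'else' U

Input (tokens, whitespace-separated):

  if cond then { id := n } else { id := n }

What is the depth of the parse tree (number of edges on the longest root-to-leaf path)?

[S [M if cond then [M { [L [S [M id := n]]] }] else [M { [L [S [M id := n]]] }]]]

6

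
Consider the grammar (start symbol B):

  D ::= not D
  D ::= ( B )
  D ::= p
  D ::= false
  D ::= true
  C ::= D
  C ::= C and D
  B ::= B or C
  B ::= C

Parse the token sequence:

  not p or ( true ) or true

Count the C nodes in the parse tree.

[B [B [B [C [D not [D p]]]] or [C [D ( [B [C [D true]]] )]]] or [C [D true]]]

4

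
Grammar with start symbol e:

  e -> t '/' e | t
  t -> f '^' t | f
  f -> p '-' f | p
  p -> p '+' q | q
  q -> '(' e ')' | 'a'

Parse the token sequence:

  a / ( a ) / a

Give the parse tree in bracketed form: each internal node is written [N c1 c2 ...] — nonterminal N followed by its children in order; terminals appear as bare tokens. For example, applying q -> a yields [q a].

[e [t [f [p [q a]]]] / [e [t [f [p [q ( [e [t [f [p [q a]]]]] )]]]] / [e [t [f [p [q a]]]]]]]

e
t / e
f / e
p / e
q / e
a / e
a / t / e
a / f / e
a / p / e
a / q / e
a / ( e ) / e
a / ( t ) / e
a / ( f ) / e
a / ( p ) / e
a / ( q ) / e
a / ( a ) / e
a / ( a ) / t
a / ( a ) / f
a / ( a ) / p
a / ( a ) / q
a / ( a ) / a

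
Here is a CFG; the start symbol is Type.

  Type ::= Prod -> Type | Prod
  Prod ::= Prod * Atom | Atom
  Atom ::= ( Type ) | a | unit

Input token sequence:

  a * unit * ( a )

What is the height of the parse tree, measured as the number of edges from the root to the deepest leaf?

[Type [Prod [Prod [Prod [Atom a]] * [Atom unit]] * [Atom ( [Type [Prod [Atom a]]] )]]]

6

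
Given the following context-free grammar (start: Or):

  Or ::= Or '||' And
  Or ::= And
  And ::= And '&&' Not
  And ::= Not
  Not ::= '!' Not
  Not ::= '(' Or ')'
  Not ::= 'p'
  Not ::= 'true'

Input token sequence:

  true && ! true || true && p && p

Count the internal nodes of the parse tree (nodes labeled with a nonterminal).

13

[Or [Or [And [And [Not true]] && [Not ! [Not true]]]] || [And [And [And [Not true]] && [Not p]] && [Not p]]]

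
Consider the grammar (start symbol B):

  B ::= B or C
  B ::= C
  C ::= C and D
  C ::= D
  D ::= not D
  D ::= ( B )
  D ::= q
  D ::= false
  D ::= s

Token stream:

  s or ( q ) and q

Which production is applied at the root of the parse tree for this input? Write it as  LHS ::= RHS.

B ::= B or C

[B [B [C [D s]]] or [C [C [D ( [B [C [D q]]] )]] and [D q]]]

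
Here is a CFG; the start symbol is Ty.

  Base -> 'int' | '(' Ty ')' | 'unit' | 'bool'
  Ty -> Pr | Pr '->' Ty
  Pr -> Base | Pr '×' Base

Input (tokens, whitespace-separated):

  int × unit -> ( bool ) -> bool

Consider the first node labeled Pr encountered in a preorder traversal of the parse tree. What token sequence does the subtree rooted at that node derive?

int × unit

[Ty [Pr [Pr [Base int]] × [Base unit]] -> [Ty [Pr [Base ( [Ty [Pr [Base bool]]] )]] -> [Ty [Pr [Base bool]]]]]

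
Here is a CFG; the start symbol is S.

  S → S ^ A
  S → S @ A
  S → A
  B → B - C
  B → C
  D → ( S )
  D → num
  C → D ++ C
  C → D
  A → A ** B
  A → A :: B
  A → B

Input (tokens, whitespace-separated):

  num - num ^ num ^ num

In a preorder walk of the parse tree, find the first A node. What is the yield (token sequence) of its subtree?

[S [S [S [A [B [B [C [D num]]] - [C [D num]]]]] ^ [A [B [C [D num]]]]] ^ [A [B [C [D num]]]]]

num - num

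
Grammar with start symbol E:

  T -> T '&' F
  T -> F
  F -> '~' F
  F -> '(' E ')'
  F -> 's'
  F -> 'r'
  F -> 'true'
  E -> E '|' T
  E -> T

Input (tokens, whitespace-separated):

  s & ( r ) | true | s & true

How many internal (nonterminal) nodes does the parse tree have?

[E [E [E [T [T [F s]] & [F ( [E [T [F r]]] )]]] | [T [F true]]] | [T [T [F s]] & [F true]]]

16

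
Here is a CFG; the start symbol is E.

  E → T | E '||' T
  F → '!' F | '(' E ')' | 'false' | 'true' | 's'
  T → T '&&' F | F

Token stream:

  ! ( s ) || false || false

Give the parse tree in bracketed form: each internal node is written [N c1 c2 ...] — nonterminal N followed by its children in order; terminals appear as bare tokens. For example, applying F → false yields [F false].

[E [E [E [T [F ! [F ( [E [T [F s]]] )]]]] || [T [F false]]] || [T [F false]]]

E
E || T
E || T || T
T || T || T
F || T || T
! F || T || T
! ( E ) || T || T
! ( T ) || T || T
! ( F ) || T || T
! ( s ) || T || T
! ( s ) || F || T
! ( s ) || false || T
! ( s ) || false || F
! ( s ) || false || false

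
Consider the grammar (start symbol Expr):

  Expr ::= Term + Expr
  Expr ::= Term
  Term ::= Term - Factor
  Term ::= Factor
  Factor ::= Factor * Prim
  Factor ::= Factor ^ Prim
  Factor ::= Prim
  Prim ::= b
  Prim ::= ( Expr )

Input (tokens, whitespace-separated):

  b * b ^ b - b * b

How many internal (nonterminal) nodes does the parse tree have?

[Expr [Term [Term [Factor [Factor [Factor [Prim b]] * [Prim b]] ^ [Prim b]]] - [Factor [Factor [Prim b]] * [Prim b]]]]

13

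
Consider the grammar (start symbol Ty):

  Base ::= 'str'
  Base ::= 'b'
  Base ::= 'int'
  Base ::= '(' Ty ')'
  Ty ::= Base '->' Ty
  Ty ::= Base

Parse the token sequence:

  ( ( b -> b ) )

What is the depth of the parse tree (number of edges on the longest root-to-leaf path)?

7

[Ty [Base ( [Ty [Base ( [Ty [Base b] -> [Ty [Base b]]] )]] )]]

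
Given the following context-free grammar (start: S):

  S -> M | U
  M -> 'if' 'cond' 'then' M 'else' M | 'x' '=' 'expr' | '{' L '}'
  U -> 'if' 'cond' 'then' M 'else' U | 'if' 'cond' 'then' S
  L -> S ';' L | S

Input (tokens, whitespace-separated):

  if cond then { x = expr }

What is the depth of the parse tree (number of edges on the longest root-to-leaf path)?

7

[S [U if cond then [S [M { [L [S [M x = expr]]] }]]]]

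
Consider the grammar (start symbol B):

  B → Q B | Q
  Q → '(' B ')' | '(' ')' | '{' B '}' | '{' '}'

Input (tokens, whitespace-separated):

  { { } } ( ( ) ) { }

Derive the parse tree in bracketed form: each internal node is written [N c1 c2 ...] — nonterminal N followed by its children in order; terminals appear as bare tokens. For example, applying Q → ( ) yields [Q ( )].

B
Q B
{ B } B
{ Q } B
{ { } } B
{ { } } Q B
{ { } } ( B ) B
{ { } } ( Q ) B
{ { } } ( ( ) ) B
{ { } } ( ( ) ) Q
{ { } } ( ( ) ) { }

[B [Q { [B [Q { }]] }] [B [Q ( [B [Q ( )]] )] [B [Q { }]]]]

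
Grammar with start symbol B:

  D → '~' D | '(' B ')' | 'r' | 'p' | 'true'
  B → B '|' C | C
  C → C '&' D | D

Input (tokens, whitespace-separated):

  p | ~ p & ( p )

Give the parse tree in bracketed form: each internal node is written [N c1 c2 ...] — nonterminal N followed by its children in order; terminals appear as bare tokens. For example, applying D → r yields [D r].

[B [B [C [D p]]] | [C [C [D ~ [D p]]] & [D ( [B [C [D p]]] )]]]

B
B | C
C | C
D | C
p | C
p | C & D
p | D & D
p | ~ D & D
p | ~ p & D
p | ~ p & ( B )
p | ~ p & ( C )
p | ~ p & ( D )
p | ~ p & ( p )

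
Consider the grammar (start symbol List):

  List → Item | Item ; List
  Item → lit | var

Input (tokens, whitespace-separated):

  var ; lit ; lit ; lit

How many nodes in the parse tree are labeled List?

[List [Item var] ; [List [Item lit] ; [List [Item lit] ; [List [Item lit]]]]]

4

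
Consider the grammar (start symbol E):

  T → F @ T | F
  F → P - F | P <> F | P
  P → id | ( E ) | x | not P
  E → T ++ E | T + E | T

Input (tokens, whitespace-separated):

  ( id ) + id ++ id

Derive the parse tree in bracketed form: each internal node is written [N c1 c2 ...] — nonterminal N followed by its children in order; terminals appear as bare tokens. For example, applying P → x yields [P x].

E
T + E
F + E
P + E
( E ) + E
( T ) + E
( F ) + E
( P ) + E
( id ) + E
( id ) + T ++ E
( id ) + F ++ E
( id ) + P ++ E
( id ) + id ++ E
( id ) + id ++ T
( id ) + id ++ F
( id ) + id ++ P
( id ) + id ++ id

[E [T [F [P ( [E [T [F [P id]]]] )]]] + [E [T [F [P id]]] ++ [E [T [F [P id]]]]]]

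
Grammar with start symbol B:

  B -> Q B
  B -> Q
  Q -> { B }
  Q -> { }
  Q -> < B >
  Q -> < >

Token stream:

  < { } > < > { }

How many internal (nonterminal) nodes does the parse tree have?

8

[B [Q < [B [Q { }]] >] [B [Q < >] [B [Q { }]]]]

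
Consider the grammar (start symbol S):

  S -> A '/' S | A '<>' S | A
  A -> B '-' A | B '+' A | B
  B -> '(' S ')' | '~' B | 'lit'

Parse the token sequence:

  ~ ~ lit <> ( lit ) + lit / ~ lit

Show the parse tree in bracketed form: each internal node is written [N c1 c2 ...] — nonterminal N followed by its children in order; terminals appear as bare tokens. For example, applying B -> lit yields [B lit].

S
A <> S
B <> S
~ B <> S
~ ~ B <> S
~ ~ lit <> S
~ ~ lit <> A / S
~ ~ lit <> B + A / S
~ ~ lit <> ( S ) + A / S
~ ~ lit <> ( A ) + A / S
~ ~ lit <> ( B ) + A / S
~ ~ lit <> ( lit ) + A / S
~ ~ lit <> ( lit ) + B / S
~ ~ lit <> ( lit ) + lit / S
~ ~ lit <> ( lit ) + lit / A
~ ~ lit <> ( lit ) + lit / B
~ ~ lit <> ( lit ) + lit / ~ B
~ ~ lit <> ( lit ) + lit / ~ lit

[S [A [B ~ [B ~ [B lit]]]] <> [S [A [B ( [S [A [B lit]]] )] + [A [B lit]]] / [S [A [B ~ [B lit]]]]]]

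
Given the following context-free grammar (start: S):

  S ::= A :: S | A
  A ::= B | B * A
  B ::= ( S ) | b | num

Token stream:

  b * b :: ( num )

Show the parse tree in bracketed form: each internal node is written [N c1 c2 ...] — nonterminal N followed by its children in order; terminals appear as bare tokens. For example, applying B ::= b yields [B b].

S
A :: S
B * A :: S
b * A :: S
b * B :: S
b * b :: S
b * b :: A
b * b :: B
b * b :: ( S )
b * b :: ( A )
b * b :: ( B )
b * b :: ( num )

[S [A [B b] * [A [B b]]] :: [S [A [B ( [S [A [B num]]] )]]]]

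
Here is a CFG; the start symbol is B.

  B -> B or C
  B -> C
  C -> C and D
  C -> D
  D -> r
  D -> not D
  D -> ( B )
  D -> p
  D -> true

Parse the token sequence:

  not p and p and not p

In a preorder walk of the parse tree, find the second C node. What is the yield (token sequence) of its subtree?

not p and p

[B [C [C [C [D not [D p]]] and [D p]] and [D not [D p]]]]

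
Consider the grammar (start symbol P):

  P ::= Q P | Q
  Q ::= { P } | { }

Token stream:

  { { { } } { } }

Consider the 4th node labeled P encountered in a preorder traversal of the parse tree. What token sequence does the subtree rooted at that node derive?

{ }

[P [Q { [P [Q { [P [Q { }]] }] [P [Q { }]]] }]]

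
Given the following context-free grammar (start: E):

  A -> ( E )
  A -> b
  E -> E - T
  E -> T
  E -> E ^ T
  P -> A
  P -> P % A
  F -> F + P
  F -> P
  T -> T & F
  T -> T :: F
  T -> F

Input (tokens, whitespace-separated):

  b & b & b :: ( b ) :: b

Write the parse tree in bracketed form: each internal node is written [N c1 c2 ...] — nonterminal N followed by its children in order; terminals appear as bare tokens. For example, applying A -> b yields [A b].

[E [T [T [T [T [T [F [P [A b]]]] & [F [P [A b]]]] & [F [P [A b]]]] :: [F [P [A ( [E [T [F [P [A b]]]]] )]]]] :: [F [P [A b]]]]]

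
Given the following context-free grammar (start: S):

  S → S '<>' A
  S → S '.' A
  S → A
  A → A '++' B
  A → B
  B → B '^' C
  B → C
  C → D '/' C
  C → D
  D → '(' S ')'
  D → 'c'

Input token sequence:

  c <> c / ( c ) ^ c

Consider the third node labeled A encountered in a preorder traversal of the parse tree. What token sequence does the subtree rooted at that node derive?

[S [S [A [B [C [D c]]]]] <> [A [B [B [C [D c] / [C [D ( [S [A [B [C [D c]]]]] )]]]] ^ [C [D c]]]]]

c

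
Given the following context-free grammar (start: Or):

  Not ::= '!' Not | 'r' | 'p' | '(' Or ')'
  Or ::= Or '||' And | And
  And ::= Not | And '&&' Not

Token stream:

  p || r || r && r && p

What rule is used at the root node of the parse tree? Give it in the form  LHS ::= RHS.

[Or [Or [Or [And [Not p]]] || [And [Not r]]] || [And [And [And [Not r]] && [Not r]] && [Not p]]]

Or ::= Or '||' And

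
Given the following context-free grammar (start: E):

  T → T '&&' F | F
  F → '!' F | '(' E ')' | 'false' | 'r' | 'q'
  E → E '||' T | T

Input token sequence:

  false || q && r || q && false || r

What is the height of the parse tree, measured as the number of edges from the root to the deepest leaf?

6

[E [E [E [E [T [F false]]] || [T [T [F q]] && [F r]]] || [T [T [F q]] && [F false]]] || [T [F r]]]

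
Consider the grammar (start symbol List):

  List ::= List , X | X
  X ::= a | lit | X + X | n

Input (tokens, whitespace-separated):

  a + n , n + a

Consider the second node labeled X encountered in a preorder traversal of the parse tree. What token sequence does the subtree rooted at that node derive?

[List [List [X [X a] + [X n]]] , [X [X n] + [X a]]]

a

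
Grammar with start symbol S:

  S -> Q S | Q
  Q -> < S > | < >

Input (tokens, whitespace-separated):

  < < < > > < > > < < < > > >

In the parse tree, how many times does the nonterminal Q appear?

[S [Q < [S [Q < [S [Q < >]] >] [S [Q < >]]] >] [S [Q < [S [Q < [S [Q < >]] >]] >]]]

7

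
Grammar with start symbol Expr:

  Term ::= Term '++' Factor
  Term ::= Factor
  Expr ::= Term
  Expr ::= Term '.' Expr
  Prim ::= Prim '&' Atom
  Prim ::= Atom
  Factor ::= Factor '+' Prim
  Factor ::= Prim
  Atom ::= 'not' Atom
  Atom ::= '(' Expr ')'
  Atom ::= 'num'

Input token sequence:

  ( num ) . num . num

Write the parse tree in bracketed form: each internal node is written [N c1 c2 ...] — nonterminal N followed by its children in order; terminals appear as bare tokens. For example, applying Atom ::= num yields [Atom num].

Expr
Term . Expr
Factor . Expr
Prim . Expr
Atom . Expr
( Expr ) . Expr
( Term ) . Expr
( Factor ) . Expr
( Prim ) . Expr
( Atom ) . Expr
( num ) . Expr
( num ) . Term . Expr
( num ) . Factor . Expr
( num ) . Prim . Expr
( num ) . Atom . Expr
( num ) . num . Expr
( num ) . num . Term
( num ) . num . Factor
( num ) . num . Prim
( num ) . num . Atom
( num ) . num . num

[Expr [Term [Factor [Prim [Atom ( [Expr [Term [Factor [Prim [Atom num]]]]] )]]]] . [Expr [Term [Factor [Prim [Atom num]]]] . [Expr [Term [Factor [Prim [Atom num]]]]]]]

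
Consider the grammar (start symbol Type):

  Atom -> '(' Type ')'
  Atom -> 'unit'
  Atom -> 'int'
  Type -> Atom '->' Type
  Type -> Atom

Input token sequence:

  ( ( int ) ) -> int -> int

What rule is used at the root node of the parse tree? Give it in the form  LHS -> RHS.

Type -> Atom '->' Type

[Type [Atom ( [Type [Atom ( [Type [Atom int]] )]] )] -> [Type [Atom int] -> [Type [Atom int]]]]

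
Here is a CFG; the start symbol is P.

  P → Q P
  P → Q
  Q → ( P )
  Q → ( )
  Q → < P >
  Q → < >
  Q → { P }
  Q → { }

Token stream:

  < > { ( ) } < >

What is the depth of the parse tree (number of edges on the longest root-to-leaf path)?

5

[P [Q < >] [P [Q { [P [Q ( )]] }] [P [Q < >]]]]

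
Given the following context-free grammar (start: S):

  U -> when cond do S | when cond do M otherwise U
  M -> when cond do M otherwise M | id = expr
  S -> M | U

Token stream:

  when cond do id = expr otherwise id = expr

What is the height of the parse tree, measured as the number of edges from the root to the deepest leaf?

3

[S [M when cond do [M id = expr] otherwise [M id = expr]]]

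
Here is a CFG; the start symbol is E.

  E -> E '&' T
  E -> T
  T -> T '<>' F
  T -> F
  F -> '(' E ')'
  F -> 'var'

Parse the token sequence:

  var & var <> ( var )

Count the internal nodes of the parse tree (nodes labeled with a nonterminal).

11

[E [E [T [F var]]] & [T [T [F var]] <> [F ( [E [T [F var]]] )]]]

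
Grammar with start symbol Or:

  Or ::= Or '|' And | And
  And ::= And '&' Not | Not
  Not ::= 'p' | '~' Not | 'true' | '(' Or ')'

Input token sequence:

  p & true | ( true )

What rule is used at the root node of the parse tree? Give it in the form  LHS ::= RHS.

Or ::= Or '|' And

[Or [Or [And [And [Not p]] & [Not true]]] | [And [Not ( [Or [And [Not true]]] )]]]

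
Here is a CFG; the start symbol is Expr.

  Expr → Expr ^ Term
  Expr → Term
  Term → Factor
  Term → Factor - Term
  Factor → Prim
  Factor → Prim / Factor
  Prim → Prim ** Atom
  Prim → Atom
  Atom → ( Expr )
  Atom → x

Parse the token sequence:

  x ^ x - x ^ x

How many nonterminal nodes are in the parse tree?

[Expr [Expr [Expr [Term [Factor [Prim [Atom x]]]]] ^ [Term [Factor [Prim [Atom x]]] - [Term [Factor [Prim [Atom x]]]]]] ^ [Term [Factor [Prim [Atom x]]]]]

19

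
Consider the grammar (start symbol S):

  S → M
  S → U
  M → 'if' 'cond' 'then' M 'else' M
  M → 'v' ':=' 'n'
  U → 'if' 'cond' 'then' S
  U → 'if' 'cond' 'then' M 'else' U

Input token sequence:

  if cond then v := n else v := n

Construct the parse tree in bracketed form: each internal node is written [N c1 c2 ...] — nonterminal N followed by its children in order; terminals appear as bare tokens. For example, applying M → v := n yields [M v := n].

S
M
if cond then M else M
if cond then v := n else M
if cond then v := n else v := n

[S [M if cond then [M v := n] else [M v := n]]]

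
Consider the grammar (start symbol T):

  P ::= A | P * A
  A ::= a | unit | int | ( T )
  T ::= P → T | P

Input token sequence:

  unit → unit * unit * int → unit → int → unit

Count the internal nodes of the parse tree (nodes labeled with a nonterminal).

19

[T [P [A unit]] → [T [P [P [P [A unit]] * [A unit]] * [A int]] → [T [P [A unit]] → [T [P [A int]] → [T [P [A unit]]]]]]]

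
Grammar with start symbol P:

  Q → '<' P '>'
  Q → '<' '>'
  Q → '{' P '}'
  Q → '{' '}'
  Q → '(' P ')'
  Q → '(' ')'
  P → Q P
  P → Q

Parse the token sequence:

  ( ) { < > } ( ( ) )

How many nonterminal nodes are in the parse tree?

[P [Q ( )] [P [Q { [P [Q < >]] }] [P [Q ( [P [Q ( )]] )]]]]

10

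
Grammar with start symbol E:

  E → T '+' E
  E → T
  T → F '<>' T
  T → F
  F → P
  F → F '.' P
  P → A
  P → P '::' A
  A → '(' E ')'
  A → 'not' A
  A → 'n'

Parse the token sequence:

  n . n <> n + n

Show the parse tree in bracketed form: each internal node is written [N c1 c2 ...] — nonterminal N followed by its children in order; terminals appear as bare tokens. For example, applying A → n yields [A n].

[E [T [F [F [P [A n]]] . [P [A n]]] <> [T [F [P [A n]]]]] + [E [T [F [P [A n]]]]]]

E
T + E
F <> T + E
F . P <> T + E
P . P <> T + E
A . P <> T + E
n . P <> T + E
n . A <> T + E
n . n <> T + E
n . n <> F + E
n . n <> P + E
n . n <> A + E
n . n <> n + E
n . n <> n + T
n . n <> n + F
n . n <> n + P
n . n <> n + A
n . n <> n + n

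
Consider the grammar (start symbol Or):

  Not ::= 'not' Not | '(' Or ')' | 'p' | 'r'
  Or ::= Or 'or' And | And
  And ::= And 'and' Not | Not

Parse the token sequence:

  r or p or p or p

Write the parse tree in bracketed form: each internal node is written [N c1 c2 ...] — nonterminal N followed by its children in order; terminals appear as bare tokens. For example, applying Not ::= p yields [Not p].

[Or [Or [Or [Or [And [Not r]]] or [And [Not p]]] or [And [Not p]]] or [And [Not p]]]

Or
Or or And
Or or And or And
Or or And or And or And
And or And or And or And
Not or And or And or And
r or And or And or And
r or Not or And or And
r or p or And or And
r or p or Not or And
r or p or p or And
r or p or p or Not
r or p or p or p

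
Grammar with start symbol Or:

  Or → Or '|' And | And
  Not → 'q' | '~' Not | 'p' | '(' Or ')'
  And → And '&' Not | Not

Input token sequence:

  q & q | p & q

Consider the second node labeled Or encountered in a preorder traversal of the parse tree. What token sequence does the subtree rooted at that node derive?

q & q

[Or [Or [And [And [Not q]] & [Not q]]] | [And [And [Not p]] & [Not q]]]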